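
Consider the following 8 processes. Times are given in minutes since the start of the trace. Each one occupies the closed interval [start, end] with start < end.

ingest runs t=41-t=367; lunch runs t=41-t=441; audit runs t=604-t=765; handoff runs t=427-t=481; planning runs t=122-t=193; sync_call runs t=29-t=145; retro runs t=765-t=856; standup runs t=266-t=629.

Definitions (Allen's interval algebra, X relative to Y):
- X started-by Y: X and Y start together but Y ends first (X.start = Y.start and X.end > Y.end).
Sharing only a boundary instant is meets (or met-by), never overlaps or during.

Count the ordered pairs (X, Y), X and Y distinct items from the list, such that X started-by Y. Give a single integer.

Checking all 56 ordered pairs for relation 'started-by'; matching pairs in alphabetical order:
(lunch, ingest): lunch started-by ingest ✓
Count: 1.

1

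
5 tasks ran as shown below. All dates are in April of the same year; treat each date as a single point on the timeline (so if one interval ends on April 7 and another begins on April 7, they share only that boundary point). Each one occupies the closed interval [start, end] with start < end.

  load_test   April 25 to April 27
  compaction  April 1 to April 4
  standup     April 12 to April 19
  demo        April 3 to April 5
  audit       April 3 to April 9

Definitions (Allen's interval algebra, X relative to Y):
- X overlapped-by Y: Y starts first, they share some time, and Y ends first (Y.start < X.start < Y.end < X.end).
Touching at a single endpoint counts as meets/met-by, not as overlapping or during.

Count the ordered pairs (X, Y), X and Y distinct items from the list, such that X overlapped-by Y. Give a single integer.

Checking all 20 ordered pairs for relation 'overlapped-by'; matching pairs in alphabetical order:
(audit, compaction): audit overlapped-by compaction ✓
(demo, compaction): demo overlapped-by compaction ✓
Count: 2.

2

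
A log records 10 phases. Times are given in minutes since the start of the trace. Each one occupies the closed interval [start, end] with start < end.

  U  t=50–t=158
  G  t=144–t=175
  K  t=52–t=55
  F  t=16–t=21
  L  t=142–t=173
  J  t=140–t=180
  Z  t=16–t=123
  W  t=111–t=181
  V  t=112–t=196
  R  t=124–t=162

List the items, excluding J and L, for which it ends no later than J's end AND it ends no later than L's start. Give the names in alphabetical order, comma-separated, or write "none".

Conditions: its end is no later than J's end (X.end <= t=180) AND its end is no later than L's start (X.end <= t=142).
F: end t=21 <= t=180? ✓; end t=21 <= t=142? ✓ → yes.
G: end t=175 <= t=180? ✓; end t=175 <= t=142? ✗ → no.
K: end t=55 <= t=180? ✓; end t=55 <= t=142? ✓ → yes.
R: end t=162 <= t=180? ✓; end t=162 <= t=142? ✗ → no.
U: end t=158 <= t=180? ✓; end t=158 <= t=142? ✗ → no.
V: end t=196 <= t=180? ✗; end t=196 <= t=142? ✗ → no.
W: end t=181 <= t=180? ✗; end t=181 <= t=142? ✗ → no.
Z: end t=123 <= t=180? ✓; end t=123 <= t=142? ✓ → yes.
Result: F, K, Z.

F, K, Z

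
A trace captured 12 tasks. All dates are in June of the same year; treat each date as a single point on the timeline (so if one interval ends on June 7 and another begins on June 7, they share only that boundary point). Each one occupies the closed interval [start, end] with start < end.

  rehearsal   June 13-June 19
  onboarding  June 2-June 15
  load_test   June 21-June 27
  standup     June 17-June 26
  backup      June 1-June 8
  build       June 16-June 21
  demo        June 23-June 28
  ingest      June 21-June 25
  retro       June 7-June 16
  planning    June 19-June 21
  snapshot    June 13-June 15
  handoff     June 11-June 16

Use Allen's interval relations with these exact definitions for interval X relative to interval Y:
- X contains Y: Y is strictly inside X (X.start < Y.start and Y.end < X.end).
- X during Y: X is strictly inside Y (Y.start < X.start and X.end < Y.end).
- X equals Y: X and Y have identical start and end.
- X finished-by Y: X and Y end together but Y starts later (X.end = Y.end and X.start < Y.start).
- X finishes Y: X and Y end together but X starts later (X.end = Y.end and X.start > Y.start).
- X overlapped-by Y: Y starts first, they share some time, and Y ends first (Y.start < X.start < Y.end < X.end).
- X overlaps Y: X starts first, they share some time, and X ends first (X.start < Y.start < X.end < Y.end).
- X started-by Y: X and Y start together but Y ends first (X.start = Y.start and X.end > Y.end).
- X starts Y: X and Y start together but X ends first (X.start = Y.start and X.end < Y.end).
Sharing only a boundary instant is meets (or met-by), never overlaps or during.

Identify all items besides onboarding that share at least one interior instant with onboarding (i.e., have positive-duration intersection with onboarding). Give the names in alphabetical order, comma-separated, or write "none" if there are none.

backup, handoff, rehearsal, retro, snapshot

Target onboarding = [June 2, June 15].
backup [June 1, June 8] → overlaps → yes.
build [June 16, June 21] → after → no.
demo [June 23, June 28] → after → no.
handoff [June 11, June 16] → overlapped-by → yes.
ingest [June 21, June 25] → after → no.
load_test [June 21, June 27] → after → no.
planning [June 19, June 21] → after → no.
rehearsal [June 13, June 19] → overlapped-by → yes.
retro [June 7, June 16] → overlapped-by → yes.
snapshot [June 13, June 15] → finishes → yes.
standup [June 17, June 26] → after → no.
Result: backup, handoff, rehearsal, retro, snapshot.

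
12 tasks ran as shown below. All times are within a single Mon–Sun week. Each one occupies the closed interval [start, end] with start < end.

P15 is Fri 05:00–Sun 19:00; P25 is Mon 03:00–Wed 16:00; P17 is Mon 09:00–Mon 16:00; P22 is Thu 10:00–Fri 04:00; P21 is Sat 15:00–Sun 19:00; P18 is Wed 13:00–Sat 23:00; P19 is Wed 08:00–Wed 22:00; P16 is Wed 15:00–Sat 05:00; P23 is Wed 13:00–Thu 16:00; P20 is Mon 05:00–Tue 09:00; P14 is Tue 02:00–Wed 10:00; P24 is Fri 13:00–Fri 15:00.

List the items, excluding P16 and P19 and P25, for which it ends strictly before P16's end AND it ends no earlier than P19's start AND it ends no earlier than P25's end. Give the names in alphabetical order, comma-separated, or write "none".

Conditions: its end is strictly before P16's end (X.end < Sat 05:00) AND its end is no earlier than P19's start (X.end >= Wed 08:00) AND its end is no earlier than P25's end (X.end >= Wed 16:00).
P14: end Wed 10:00 < Sat 05:00? ✓; end Wed 10:00 >= Wed 08:00? ✓; end Wed 10:00 >= Wed 16:00? ✗ → no.
P15: end Sun 19:00 < Sat 05:00? ✗; end Sun 19:00 >= Wed 08:00? ✓; end Sun 19:00 >= Wed 16:00? ✓ → no.
P17: end Mon 16:00 < Sat 05:00? ✓; end Mon 16:00 >= Wed 08:00? ✗; end Mon 16:00 >= Wed 16:00? ✗ → no.
P18: end Sat 23:00 < Sat 05:00? ✗; end Sat 23:00 >= Wed 08:00? ✓; end Sat 23:00 >= Wed 16:00? ✓ → no.
P20: end Tue 09:00 < Sat 05:00? ✓; end Tue 09:00 >= Wed 08:00? ✗; end Tue 09:00 >= Wed 16:00? ✗ → no.
P21: end Sun 19:00 < Sat 05:00? ✗; end Sun 19:00 >= Wed 08:00? ✓; end Sun 19:00 >= Wed 16:00? ✓ → no.
P22: end Fri 04:00 < Sat 05:00? ✓; end Fri 04:00 >= Wed 08:00? ✓; end Fri 04:00 >= Wed 16:00? ✓ → yes.
P23: end Thu 16:00 < Sat 05:00? ✓; end Thu 16:00 >= Wed 08:00? ✓; end Thu 16:00 >= Wed 16:00? ✓ → yes.
P24: end Fri 15:00 < Sat 05:00? ✓; end Fri 15:00 >= Wed 08:00? ✓; end Fri 15:00 >= Wed 16:00? ✓ → yes.
Result: P22, P23, P24.

P22, P23, P24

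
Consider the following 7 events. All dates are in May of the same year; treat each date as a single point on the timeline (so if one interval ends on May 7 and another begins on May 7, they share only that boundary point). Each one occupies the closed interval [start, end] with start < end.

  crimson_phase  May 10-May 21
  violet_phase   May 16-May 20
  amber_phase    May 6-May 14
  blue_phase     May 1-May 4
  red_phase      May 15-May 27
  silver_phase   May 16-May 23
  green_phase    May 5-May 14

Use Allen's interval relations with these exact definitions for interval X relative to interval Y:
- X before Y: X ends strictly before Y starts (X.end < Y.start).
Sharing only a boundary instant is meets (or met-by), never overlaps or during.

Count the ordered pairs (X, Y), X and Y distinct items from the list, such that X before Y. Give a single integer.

12

Checking all 42 ordered pairs for relation 'before'; matching pairs in alphabetical order:
(amber_phase, red_phase): amber_phase before red_phase ✓
(amber_phase, silver_phase): amber_phase before silver_phase ✓
(amber_phase, violet_phase): amber_phase before violet_phase ✓
(blue_phase, amber_phase): blue_phase before amber_phase ✓
(blue_phase, crimson_phase): blue_phase before crimson_phase ✓
(blue_phase, green_phase): blue_phase before green_phase ✓
(blue_phase, red_phase): blue_phase before red_phase ✓
(blue_phase, silver_phase): blue_phase before silver_phase ✓
(blue_phase, violet_phase): blue_phase before violet_phase ✓
(green_phase, red_phase): green_phase before red_phase ✓
(green_phase, silver_phase): green_phase before silver_phase ✓
(green_phase, violet_phase): green_phase before violet_phase ✓
Count: 12.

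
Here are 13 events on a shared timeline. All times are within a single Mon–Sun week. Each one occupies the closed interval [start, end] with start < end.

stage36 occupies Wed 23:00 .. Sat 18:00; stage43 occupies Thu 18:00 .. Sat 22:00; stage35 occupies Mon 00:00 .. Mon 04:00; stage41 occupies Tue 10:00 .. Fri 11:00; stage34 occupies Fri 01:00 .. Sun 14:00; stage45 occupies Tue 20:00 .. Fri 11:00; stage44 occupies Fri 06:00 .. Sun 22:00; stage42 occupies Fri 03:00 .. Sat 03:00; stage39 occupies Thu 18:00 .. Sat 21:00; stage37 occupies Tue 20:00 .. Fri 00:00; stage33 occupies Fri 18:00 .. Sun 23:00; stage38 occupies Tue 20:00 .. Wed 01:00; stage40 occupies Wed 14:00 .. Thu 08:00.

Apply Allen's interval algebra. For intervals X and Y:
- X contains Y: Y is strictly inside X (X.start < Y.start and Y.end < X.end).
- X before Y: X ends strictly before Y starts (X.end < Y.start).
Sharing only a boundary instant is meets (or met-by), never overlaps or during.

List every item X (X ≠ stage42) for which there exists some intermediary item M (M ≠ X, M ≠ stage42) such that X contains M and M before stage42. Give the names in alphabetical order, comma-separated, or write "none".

Target stage42 = [Fri 03:00, Sat 03:00].
Intermediaries M with M before stage42: stage35, stage37, stage38, stage40.
Via stage35 — items with X contains stage35: none.
Via stage37 — items with X contains stage37: stage41.
Via stage38 — items with X contains stage38: stage41.
Via stage40 — items with X contains stage40: stage37, stage41, stage45.
Union: stage37, stage41, stage45.

stage37, stage41, stage45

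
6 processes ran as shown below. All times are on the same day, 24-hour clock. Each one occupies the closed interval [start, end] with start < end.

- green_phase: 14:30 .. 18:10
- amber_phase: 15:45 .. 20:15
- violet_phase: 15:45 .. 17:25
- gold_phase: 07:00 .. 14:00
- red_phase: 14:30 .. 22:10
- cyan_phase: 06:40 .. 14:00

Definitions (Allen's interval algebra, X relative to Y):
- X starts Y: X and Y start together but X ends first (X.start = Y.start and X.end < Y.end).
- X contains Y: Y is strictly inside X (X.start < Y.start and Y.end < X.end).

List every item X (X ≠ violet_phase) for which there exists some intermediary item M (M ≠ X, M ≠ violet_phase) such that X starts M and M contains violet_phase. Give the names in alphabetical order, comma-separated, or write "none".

Target violet_phase = [15:45, 17:25].
Intermediaries M with M contains violet_phase: green_phase, red_phase.
Via green_phase — items with X starts green_phase: none.
Via red_phase — items with X starts red_phase: green_phase.
Union: green_phase.

green_phase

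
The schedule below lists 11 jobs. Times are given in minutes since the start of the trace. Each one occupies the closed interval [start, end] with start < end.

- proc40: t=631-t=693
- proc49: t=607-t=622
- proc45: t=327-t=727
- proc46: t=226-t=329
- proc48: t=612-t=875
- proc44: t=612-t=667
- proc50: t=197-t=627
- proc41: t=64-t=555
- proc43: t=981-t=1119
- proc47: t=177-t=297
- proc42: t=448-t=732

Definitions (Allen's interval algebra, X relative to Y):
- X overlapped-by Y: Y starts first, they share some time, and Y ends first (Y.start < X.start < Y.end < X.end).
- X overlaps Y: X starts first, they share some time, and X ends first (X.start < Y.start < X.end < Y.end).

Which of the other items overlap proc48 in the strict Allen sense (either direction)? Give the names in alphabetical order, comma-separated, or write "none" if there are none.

proc42, proc45, proc49, proc50

Target proc48 = [t=612, t=875].
proc40 [t=631, t=693] → during → no.
proc41 [t=64, t=555] → before → no.
proc42 [t=448, t=732] → overlaps → yes.
proc43 [t=981, t=1119] → after → no.
proc44 [t=612, t=667] → starts → no.
proc45 [t=327, t=727] → overlaps → yes.
proc46 [t=226, t=329] → before → no.
proc47 [t=177, t=297] → before → no.
proc49 [t=607, t=622] → overlaps → yes.
proc50 [t=197, t=627] → overlaps → yes.
Result: proc42, proc45, proc49, proc50.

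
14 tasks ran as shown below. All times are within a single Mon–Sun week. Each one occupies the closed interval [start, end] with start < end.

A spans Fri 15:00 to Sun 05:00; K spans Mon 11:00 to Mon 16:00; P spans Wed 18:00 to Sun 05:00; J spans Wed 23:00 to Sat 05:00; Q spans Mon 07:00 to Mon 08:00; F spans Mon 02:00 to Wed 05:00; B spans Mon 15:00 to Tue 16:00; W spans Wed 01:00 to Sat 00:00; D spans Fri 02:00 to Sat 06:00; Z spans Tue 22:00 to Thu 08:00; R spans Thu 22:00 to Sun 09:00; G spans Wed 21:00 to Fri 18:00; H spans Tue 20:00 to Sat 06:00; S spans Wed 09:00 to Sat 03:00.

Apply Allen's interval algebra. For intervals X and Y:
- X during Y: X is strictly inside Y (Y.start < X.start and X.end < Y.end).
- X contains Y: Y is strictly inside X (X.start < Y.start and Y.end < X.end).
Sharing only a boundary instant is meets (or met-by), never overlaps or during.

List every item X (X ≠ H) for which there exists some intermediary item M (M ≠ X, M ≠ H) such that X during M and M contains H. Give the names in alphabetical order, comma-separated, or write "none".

Target H = [Tue 20:00, Sat 06:00].
Intermediaries M with M contains H: none.
Union: none.

none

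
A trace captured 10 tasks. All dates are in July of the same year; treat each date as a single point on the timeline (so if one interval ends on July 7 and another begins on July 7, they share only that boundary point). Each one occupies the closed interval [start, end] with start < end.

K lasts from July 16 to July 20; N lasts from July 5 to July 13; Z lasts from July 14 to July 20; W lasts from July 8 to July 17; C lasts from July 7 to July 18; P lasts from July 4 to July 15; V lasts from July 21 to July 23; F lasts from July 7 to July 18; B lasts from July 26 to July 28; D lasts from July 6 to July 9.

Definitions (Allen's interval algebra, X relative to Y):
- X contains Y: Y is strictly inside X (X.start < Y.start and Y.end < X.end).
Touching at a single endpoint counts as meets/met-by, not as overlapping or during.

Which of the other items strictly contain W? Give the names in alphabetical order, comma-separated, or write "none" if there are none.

C, F

Target W = [July 8, July 17].
B [July 26, July 28] → after → no.
C [July 7, July 18] → contains → yes.
D [July 6, July 9] → overlaps → no.
F [July 7, July 18] → contains → yes.
K [July 16, July 20] → overlapped-by → no.
N [July 5, July 13] → overlaps → no.
P [July 4, July 15] → overlaps → no.
V [July 21, July 23] → after → no.
Z [July 14, July 20] → overlapped-by → no.
Result: C, F.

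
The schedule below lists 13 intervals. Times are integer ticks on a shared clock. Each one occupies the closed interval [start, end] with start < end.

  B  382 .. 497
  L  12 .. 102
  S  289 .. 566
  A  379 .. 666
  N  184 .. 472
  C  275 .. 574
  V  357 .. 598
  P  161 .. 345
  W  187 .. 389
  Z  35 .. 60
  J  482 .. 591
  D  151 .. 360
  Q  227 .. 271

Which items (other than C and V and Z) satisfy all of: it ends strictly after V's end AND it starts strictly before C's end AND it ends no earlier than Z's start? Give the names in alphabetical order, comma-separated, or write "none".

Conditions: its end is strictly after V's end (X.end > 598) AND its start is strictly before C's end (X.start < 574) AND its end is no earlier than Z's start (X.end >= 35).
A: end 666 > 598? ✓; start 379 < 574? ✓; end 666 >= 35? ✓ → yes.
B: end 497 > 598? ✗; start 382 < 574? ✓; end 497 >= 35? ✓ → no.
D: end 360 > 598? ✗; start 151 < 574? ✓; end 360 >= 35? ✓ → no.
J: end 591 > 598? ✗; start 482 < 574? ✓; end 591 >= 35? ✓ → no.
L: end 102 > 598? ✗; start 12 < 574? ✓; end 102 >= 35? ✓ → no.
N: end 472 > 598? ✗; start 184 < 574? ✓; end 472 >= 35? ✓ → no.
P: end 345 > 598? ✗; start 161 < 574? ✓; end 345 >= 35? ✓ → no.
Q: end 271 > 598? ✗; start 227 < 574? ✓; end 271 >= 35? ✓ → no.
S: end 566 > 598? ✗; start 289 < 574? ✓; end 566 >= 35? ✓ → no.
W: end 389 > 598? ✗; start 187 < 574? ✓; end 389 >= 35? ✓ → no.
Result: A.

A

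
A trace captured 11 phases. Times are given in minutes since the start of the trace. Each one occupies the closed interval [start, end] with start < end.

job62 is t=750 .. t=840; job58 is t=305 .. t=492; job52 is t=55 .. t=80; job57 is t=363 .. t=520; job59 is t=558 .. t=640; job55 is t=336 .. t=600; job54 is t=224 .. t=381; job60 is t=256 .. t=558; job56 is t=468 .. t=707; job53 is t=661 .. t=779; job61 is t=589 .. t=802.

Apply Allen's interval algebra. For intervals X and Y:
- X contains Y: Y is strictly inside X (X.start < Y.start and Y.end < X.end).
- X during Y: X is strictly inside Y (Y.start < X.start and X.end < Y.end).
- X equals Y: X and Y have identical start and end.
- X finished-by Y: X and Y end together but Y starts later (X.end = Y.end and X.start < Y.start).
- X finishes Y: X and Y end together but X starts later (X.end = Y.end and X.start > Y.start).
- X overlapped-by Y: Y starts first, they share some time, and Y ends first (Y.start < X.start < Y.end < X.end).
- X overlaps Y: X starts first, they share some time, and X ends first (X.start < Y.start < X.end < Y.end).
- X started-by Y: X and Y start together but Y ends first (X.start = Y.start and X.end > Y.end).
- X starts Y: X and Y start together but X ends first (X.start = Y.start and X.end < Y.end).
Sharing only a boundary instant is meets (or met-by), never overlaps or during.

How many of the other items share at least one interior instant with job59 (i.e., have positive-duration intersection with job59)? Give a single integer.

3

Target job59 = [t=558, t=640].
job52 [t=55, t=80] → before → no.
job53 [t=661, t=779] → after → no.
job54 [t=224, t=381] → before → no.
job55 [t=336, t=600] → overlaps → counts.
job56 [t=468, t=707] → contains → counts.
job57 [t=363, t=520] → before → no.
job58 [t=305, t=492] → before → no.
job60 [t=256, t=558] → meets → no.
job61 [t=589, t=802] → overlapped-by → counts.
job62 [t=750, t=840] → after → no.
Total: 3.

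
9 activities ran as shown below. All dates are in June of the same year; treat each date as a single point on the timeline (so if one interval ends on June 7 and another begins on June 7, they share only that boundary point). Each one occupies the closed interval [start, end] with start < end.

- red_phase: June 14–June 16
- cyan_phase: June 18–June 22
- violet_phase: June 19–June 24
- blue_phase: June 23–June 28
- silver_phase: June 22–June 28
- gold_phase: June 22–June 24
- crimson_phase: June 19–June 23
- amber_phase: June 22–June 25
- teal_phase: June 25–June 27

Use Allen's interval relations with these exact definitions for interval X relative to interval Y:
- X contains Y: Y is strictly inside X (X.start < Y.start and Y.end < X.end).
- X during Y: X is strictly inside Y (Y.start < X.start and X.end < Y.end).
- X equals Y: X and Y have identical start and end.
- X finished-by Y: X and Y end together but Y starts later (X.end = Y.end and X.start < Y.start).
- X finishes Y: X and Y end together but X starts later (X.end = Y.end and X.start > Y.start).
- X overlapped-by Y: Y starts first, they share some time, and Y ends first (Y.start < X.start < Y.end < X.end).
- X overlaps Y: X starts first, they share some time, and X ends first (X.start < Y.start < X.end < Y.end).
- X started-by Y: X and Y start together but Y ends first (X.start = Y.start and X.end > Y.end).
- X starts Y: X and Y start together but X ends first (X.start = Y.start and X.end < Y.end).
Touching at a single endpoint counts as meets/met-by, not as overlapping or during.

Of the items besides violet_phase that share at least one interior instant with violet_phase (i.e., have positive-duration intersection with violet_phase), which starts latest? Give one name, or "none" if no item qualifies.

blue_phase

Target violet_phase = [June 19, June 24].
amber_phase [June 22, June 25] → overlapped-by → candidate.
blue_phase [June 23, June 28] → overlapped-by → candidate.
crimson_phase [June 19, June 23] → starts → candidate.
cyan_phase [June 18, June 22] → overlaps → candidate.
gold_phase [June 22, June 24] → finishes → candidate.
red_phase [June 14, June 16] → before → excluded.
silver_phase [June 22, June 28] → overlapped-by → candidate.
teal_phase [June 25, June 27] → after → excluded.
Among candidates, latest start is June 23 → blue_phase.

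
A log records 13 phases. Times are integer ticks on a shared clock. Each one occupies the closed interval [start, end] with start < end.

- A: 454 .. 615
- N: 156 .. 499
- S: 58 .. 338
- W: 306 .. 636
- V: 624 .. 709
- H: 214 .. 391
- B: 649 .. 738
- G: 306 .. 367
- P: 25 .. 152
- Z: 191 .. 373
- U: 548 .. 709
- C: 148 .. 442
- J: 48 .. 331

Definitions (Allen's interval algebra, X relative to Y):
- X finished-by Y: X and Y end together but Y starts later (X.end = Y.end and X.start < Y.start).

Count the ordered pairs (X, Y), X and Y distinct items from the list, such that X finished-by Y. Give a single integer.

1

Checking all 156 ordered pairs for relation 'finished-by'; matching pairs in alphabetical order:
(U, V): U finished-by V ✓
Count: 1.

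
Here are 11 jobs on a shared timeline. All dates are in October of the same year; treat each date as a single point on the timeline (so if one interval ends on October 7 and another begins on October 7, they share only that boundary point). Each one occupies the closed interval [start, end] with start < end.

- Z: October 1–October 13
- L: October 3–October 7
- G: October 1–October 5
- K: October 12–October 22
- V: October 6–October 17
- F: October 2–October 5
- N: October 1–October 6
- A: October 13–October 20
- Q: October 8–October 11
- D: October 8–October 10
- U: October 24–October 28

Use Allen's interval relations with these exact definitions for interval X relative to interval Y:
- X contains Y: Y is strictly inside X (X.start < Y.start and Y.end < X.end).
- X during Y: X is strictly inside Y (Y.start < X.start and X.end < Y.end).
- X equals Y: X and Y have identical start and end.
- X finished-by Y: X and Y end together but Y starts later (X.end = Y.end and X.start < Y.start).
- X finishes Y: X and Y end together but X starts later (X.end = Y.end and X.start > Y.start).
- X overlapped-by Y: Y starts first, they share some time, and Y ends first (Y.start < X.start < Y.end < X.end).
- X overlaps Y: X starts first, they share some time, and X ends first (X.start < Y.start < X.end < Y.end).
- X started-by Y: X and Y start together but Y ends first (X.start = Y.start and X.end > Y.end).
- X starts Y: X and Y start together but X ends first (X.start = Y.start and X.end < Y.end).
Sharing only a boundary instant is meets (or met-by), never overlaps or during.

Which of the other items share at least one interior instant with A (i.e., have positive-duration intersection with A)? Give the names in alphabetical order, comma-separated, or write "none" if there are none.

K, V

Target A = [October 13, October 20].
D [October 8, October 10] → before → no.
F [October 2, October 5] → before → no.
G [October 1, October 5] → before → no.
K [October 12, October 22] → contains → yes.
L [October 3, October 7] → before → no.
N [October 1, October 6] → before → no.
Q [October 8, October 11] → before → no.
U [October 24, October 28] → after → no.
V [October 6, October 17] → overlaps → yes.
Z [October 1, October 13] → meets → no.
Result: K, V.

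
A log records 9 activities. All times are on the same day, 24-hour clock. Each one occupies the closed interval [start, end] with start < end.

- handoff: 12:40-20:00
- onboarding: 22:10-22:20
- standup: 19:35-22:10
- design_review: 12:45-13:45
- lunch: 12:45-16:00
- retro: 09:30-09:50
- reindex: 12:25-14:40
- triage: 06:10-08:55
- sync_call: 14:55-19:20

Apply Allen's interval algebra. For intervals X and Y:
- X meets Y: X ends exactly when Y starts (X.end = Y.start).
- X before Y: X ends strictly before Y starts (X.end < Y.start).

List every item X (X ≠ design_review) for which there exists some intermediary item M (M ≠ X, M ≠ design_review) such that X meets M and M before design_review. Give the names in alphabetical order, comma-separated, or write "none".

Target design_review = [12:45, 13:45].
Intermediaries M with M before design_review: retro, triage.
Via retro — items with X meets retro: none.
Via triage — items with X meets triage: none.
Union: none.

none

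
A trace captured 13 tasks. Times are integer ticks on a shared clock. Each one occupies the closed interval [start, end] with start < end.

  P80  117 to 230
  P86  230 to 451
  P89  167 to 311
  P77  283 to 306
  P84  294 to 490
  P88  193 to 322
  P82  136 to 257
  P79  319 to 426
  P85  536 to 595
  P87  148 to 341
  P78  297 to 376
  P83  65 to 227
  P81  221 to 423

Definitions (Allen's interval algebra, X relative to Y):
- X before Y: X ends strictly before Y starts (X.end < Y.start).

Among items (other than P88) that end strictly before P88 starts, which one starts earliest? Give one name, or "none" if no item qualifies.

none

Target P88 = [193, 322].
P77 [283, 306] → during → excluded.
P78 [297, 376] → overlapped-by → excluded.
P79 [319, 426] → overlapped-by → excluded.
P80 [117, 230] → overlaps → excluded.
P81 [221, 423] → overlapped-by → excluded.
P82 [136, 257] → overlaps → excluded.
P83 [65, 227] → overlaps → excluded.
P84 [294, 490] → overlapped-by → excluded.
P85 [536, 595] → after → excluded.
P86 [230, 451] → overlapped-by → excluded.
P87 [148, 341] → contains → excluded.
P89 [167, 311] → overlaps → excluded.
No candidates → none.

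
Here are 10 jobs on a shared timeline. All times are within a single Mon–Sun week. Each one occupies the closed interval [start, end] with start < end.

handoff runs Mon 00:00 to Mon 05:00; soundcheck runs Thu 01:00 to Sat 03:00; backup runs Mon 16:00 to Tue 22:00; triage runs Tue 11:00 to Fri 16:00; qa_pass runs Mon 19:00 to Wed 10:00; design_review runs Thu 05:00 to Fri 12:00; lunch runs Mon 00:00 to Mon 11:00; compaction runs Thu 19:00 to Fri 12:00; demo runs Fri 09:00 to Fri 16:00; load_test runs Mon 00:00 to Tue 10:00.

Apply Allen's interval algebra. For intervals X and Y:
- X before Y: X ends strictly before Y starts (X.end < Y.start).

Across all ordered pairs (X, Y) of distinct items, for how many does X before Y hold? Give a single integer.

Checking all 90 ordered pairs for relation 'before'; matching pairs in alphabetical order:
(backup, compaction): backup before compaction ✓
(backup, demo): backup before demo ✓
(backup, design_review): backup before design_review ✓
(backup, soundcheck): backup before soundcheck ✓
(handoff, backup): handoff before backup ✓
(handoff, compaction): handoff before compaction ✓
(handoff, demo): handoff before demo ✓
(handoff, design_review): handoff before design_review ✓
(handoff, qa_pass): handoff before qa_pass ✓
(handoff, soundcheck): handoff before soundcheck ✓
(handoff, triage): handoff before triage ✓
(load_test, compaction): load_test before compaction ✓
(load_test, demo): load_test before demo ✓
(load_test, design_review): load_test before design_review ✓
(load_test, soundcheck): load_test before soundcheck ✓
(load_test, triage): load_test before triage ✓
(lunch, backup): lunch before backup ✓
(lunch, compaction): lunch before compaction ✓
(lunch, demo): lunch before demo ✓
(lunch, design_review): lunch before design_review ✓
(lunch, qa_pass): lunch before qa_pass ✓
(lunch, soundcheck): lunch before soundcheck ✓
(lunch, triage): lunch before triage ✓
(qa_pass, compaction): qa_pass before compaction ✓
... plus 3 further pairs not listed.
Count: 27.

27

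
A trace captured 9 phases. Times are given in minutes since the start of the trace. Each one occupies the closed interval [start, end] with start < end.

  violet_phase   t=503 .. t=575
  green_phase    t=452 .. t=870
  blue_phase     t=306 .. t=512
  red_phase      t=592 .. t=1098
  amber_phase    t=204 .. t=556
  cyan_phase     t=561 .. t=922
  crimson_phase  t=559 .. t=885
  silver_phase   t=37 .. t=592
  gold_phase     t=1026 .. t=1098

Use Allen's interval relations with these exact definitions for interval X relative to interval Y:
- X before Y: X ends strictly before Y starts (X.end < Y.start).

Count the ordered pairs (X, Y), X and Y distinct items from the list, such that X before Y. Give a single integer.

14

Checking all 72 ordered pairs for relation 'before'; matching pairs in alphabetical order:
(amber_phase, crimson_phase): amber_phase before crimson_phase ✓
(amber_phase, cyan_phase): amber_phase before cyan_phase ✓
(amber_phase, gold_phase): amber_phase before gold_phase ✓
(amber_phase, red_phase): amber_phase before red_phase ✓
(blue_phase, crimson_phase): blue_phase before crimson_phase ✓
(blue_phase, cyan_phase): blue_phase before cyan_phase ✓
(blue_phase, gold_phase): blue_phase before gold_phase ✓
(blue_phase, red_phase): blue_phase before red_phase ✓
(crimson_phase, gold_phase): crimson_phase before gold_phase ✓
(cyan_phase, gold_phase): cyan_phase before gold_phase ✓
(green_phase, gold_phase): green_phase before gold_phase ✓
(silver_phase, gold_phase): silver_phase before gold_phase ✓
(violet_phase, gold_phase): violet_phase before gold_phase ✓
(violet_phase, red_phase): violet_phase before red_phase ✓
Count: 14.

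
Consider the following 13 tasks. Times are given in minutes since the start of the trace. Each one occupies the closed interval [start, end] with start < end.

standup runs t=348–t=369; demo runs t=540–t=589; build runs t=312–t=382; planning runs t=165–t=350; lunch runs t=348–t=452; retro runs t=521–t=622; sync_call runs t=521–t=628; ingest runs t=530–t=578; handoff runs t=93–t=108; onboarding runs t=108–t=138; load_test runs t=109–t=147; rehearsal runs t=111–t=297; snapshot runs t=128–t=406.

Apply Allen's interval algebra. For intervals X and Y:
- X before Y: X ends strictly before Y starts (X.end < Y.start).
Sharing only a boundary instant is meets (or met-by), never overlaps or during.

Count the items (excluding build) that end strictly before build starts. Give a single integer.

Target build = [t=312, t=382].
demo [t=540, t=589] → after → no.
handoff [t=93, t=108] → before → counts.
ingest [t=530, t=578] → after → no.
load_test [t=109, t=147] → before → counts.
lunch [t=348, t=452] → overlapped-by → no.
onboarding [t=108, t=138] → before → counts.
planning [t=165, t=350] → overlaps → no.
rehearsal [t=111, t=297] → before → counts.
retro [t=521, t=622] → after → no.
snapshot [t=128, t=406] → contains → no.
standup [t=348, t=369] → during → no.
sync_call [t=521, t=628] → after → no.
Total: 4.

4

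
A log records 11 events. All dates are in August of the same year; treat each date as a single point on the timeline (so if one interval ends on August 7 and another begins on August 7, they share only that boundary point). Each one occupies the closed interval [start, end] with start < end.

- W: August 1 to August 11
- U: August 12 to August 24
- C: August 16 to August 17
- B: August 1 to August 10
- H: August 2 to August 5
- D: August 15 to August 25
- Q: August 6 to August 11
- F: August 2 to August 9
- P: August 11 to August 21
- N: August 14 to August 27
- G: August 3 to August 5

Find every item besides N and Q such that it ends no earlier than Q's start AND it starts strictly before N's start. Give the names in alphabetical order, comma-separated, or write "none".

Conditions: its end is no earlier than Q's start (X.end >= August 6) AND its start is strictly before N's start (X.start < August 14).
B: end August 10 >= August 6? ✓; start August 1 < August 14? ✓ → yes.
C: end August 17 >= August 6? ✓; start August 16 < August 14? ✗ → no.
D: end August 25 >= August 6? ✓; start August 15 < August 14? ✗ → no.
F: end August 9 >= August 6? ✓; start August 2 < August 14? ✓ → yes.
G: end August 5 >= August 6? ✗; start August 3 < August 14? ✓ → no.
H: end August 5 >= August 6? ✗; start August 2 < August 14? ✓ → no.
P: end August 21 >= August 6? ✓; start August 11 < August 14? ✓ → yes.
U: end August 24 >= August 6? ✓; start August 12 < August 14? ✓ → yes.
W: end August 11 >= August 6? ✓; start August 1 < August 14? ✓ → yes.
Result: B, F, P, U, W.

B, F, P, U, W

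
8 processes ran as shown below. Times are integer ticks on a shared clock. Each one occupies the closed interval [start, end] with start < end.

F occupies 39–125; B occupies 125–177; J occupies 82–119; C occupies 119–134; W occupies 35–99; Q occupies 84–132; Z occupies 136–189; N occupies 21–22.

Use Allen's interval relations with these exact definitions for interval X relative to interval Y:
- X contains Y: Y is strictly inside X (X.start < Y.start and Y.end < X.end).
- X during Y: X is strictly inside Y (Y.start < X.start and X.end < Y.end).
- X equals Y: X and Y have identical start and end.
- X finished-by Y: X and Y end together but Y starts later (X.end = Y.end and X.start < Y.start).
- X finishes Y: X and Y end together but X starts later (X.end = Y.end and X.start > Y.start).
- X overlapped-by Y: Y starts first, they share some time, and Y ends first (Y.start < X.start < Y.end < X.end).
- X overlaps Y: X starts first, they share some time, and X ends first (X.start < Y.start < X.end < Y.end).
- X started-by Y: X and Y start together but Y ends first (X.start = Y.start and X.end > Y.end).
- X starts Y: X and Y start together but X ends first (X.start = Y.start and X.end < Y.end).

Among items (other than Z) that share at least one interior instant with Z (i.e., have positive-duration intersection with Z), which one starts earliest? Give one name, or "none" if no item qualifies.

Target Z = [136, 189].
B [125, 177] → overlaps → candidate.
C [119, 134] → before → excluded.
F [39, 125] → before → excluded.
J [82, 119] → before → excluded.
N [21, 22] → before → excluded.
Q [84, 132] → before → excluded.
W [35, 99] → before → excluded.
Among candidates, earliest start is 125 → B.

B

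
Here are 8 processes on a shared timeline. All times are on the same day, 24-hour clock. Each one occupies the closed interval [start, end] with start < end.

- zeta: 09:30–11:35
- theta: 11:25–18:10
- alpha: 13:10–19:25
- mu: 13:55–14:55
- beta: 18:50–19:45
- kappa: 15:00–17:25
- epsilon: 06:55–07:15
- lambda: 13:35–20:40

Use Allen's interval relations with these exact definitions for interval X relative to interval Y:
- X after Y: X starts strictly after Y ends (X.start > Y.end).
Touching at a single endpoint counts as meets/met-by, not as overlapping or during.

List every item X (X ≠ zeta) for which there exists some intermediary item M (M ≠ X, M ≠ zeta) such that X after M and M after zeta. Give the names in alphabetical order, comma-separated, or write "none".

beta, kappa

Target zeta = [09:30, 11:35].
Intermediaries M with M after zeta: alpha, beta, kappa, lambda, mu.
Via alpha — items with X after alpha: none.
Via beta — items with X after beta: none.
Via kappa — items with X after kappa: beta.
Via lambda — items with X after lambda: none.
Via mu — items with X after mu: beta, kappa.
Union: beta, kappa.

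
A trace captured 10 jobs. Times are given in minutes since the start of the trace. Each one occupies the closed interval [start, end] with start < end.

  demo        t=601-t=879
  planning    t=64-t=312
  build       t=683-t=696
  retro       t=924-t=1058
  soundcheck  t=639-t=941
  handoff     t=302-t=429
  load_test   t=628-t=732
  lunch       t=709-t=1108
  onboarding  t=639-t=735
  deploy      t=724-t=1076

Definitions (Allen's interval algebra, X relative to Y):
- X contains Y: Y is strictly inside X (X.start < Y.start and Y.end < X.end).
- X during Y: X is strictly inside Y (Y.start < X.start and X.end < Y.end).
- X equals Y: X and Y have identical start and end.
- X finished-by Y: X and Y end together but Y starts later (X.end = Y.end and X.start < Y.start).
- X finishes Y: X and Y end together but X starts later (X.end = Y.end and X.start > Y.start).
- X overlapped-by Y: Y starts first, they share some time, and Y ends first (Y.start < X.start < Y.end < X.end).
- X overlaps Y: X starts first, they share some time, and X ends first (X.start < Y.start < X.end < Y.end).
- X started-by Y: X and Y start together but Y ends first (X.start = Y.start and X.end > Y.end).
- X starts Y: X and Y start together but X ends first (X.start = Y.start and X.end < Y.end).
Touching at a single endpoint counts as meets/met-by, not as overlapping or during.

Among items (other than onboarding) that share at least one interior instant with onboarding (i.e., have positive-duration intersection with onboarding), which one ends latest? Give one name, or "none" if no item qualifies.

lunch

Target onboarding = [t=639, t=735].
build [t=683, t=696] → during → candidate.
demo [t=601, t=879] → contains → candidate.
deploy [t=724, t=1076] → overlapped-by → candidate.
handoff [t=302, t=429] → before → excluded.
load_test [t=628, t=732] → overlaps → candidate.
lunch [t=709, t=1108] → overlapped-by → candidate.
planning [t=64, t=312] → before → excluded.
retro [t=924, t=1058] → after → excluded.
soundcheck [t=639, t=941] → started-by → candidate.
Among candidates, latest end is t=1108 → lunch.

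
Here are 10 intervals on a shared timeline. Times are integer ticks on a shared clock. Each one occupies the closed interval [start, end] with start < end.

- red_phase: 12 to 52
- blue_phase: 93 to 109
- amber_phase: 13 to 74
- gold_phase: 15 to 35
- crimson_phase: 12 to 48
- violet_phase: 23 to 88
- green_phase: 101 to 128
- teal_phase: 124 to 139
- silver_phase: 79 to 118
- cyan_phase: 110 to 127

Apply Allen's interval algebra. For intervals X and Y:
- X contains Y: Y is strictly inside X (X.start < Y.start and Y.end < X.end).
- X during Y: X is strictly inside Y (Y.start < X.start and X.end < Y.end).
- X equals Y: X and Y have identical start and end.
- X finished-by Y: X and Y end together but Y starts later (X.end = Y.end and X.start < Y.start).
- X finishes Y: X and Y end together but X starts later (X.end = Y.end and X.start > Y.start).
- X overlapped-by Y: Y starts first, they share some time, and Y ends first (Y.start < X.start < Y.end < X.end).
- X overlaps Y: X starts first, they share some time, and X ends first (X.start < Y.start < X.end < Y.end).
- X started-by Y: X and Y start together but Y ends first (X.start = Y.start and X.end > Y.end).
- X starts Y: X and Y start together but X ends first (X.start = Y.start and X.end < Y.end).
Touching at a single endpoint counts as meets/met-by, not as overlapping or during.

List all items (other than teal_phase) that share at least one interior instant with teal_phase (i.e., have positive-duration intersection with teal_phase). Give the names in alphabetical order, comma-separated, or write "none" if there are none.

cyan_phase, green_phase

Target teal_phase = [124, 139].
amber_phase [13, 74] → before → no.
blue_phase [93, 109] → before → no.
crimson_phase [12, 48] → before → no.
cyan_phase [110, 127] → overlaps → yes.
gold_phase [15, 35] → before → no.
green_phase [101, 128] → overlaps → yes.
red_phase [12, 52] → before → no.
silver_phase [79, 118] → before → no.
violet_phase [23, 88] → before → no.
Result: cyan_phase, green_phase.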